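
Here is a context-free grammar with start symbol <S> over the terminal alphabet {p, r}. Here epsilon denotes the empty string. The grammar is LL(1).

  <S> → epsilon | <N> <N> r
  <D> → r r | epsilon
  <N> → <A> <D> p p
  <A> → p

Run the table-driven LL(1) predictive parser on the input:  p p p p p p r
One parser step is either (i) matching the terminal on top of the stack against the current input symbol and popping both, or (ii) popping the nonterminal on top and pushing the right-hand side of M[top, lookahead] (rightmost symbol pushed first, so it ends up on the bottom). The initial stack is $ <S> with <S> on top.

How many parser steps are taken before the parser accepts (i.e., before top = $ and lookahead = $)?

      Stack                Input            Action
   1  $ <S>                p p p p p p r $  expand <S> → <N> <N> r
   2  $ r <N> <N>          p p p p p p r $  expand <N> → <A> <D> p p
   3  $ r <N> p p <D> <A>  p p p p p p r $  expand <A> → p
   4  $ r <N> p p <D> p    p p p p p p r $  match p
   5  $ r <N> p p <D>      p p p p p r $    expand <D> → epsilon
   6  $ r <N> p p          p p p p p r $    match p
   7  $ r <N> p            p p p p r $      match p
   8  $ r <N>              p p p r $        expand <N> → <A> <D> p p
   9  $ r p p <D> <A>      p p p r $        expand <A> → p
  10  $ r p p <D> p        p p p r $        match p
  11  $ r p p <D>          p p r $          expand <D> → epsilon
  12  $ r p p              p p r $          match p
  13  $ r p                p r $            match p
  14  $ r                  r $              match r
Accept reached after 14 steps.

14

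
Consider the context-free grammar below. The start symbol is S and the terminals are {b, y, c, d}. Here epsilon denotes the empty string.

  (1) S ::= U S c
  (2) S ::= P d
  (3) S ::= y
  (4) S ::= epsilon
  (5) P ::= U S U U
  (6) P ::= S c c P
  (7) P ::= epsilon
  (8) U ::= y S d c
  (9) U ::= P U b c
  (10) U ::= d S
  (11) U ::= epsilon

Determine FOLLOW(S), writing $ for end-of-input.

{$, b, c, d, y}

FIRST(S) = {epsilon, b, c, d, y}  (via U S c, P d)
FIRST(P) = {epsilon, b, c, d, y}  (via U S U U, S c c P)
FIRST(U) = {epsilon, b, c, d, y}  (via P U b c)
FOLLOW(S) includes $ since S is the start symbol.
FOLLOW(P): in S::=P d, P is followed by d with FIRST {d}; in P::=S c c P, the suffix after P is empty (adds nothing new); in U::=P U b c, P is followed by U b c with FIRST {b, c, d, y}. Thus FOLLOW(P) = {b, c, d, y}.
FOLLOW(U): in S::=U S c, U is followed by S c with FIRST {b, c, d, y}; in P::=U S U U (occurrence 1), U is followed by S U U with FIRST {epsilon, b, c, d, y}; in P::=U S U U (occurrence 1), the suffix after U is nullable, so FOLLOW(U) ⊇ FOLLOW(P) = {b, c, d, y}; in P::=U S U U (occurrence 2), U is followed by U with FIRST {epsilon, b, c, d, y}; in P::=U S U U (occurrence 2), the suffix after U is nullable, so FOLLOW(U) ⊇ FOLLOW(P) = {b, c, d, y}; in P::=U S U U (occurrence 3), the suffix after U is empty, so FOLLOW(U) ⊇ FOLLOW(P) = {b, c, d, y}; in U::=P U b c, U is followed by b c with FIRST {b}. Thus FOLLOW(U) = {b, c, d, y}.
FOLLOW(S): in S::=U S c, S is followed by c with FIRST {c}; in P::=U S U U, S is followed by U U with FIRST {epsilon, b, c, d, y}; in P::=U S U U, the suffix after S is nullable, so FOLLOW(S) ⊇ FOLLOW(P) = {b, c, d, y}; in P::=S c c P, S is followed by c c P with FIRST {c}; in U::=y S d c, S is followed by d c with FIRST {d}; in U::=d S, the suffix after S is empty, so FOLLOW(S) ⊇ FOLLOW(U) = {b, c, d, y}. Thus FOLLOW(S) = {$, b, c, d, y}.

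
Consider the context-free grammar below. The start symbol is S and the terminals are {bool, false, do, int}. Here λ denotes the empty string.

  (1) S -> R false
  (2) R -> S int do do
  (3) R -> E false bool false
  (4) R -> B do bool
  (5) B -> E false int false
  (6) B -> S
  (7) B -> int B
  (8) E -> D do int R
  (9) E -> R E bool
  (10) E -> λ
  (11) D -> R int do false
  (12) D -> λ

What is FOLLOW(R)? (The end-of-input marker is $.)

{bool, do, false, int}

FIRST(S) = {do, false, int}  (via R false)
FIRST(R) = {do, false, int}  (via S int do do, E false bool false, B do bool)
FIRST(D) = {λ, do, false, int}  (via R int do false)
FIRST(E) = {λ, do, false, int}  (via D do int R, R E bool)
FIRST(B) = {do, false, int}  (via E false int false, S)
FOLLOW(S) includes $ since S is the start symbol.
FOLLOW(B): in R->B do bool, B is followed by do bool with FIRST {do}; in B->int B, the suffix after B is empty (adds nothing new). Thus FOLLOW(B) = {do}.
FOLLOW(S): in R->S int do do, S is followed by int do do with FIRST {int}; in B->S, the suffix after S is empty, so FOLLOW(S) ⊇ FOLLOW(B) = {do}. Thus FOLLOW(S) = {$, do, int}.
FOLLOW(E): in R->E false bool false, E is followed by false bool false with FIRST {false}; in B->E false int false, E is followed by false int false with FIRST {false}; in E->R E bool, E is followed by bool with FIRST {bool}. Thus FOLLOW(E) = {bool, false}.
FOLLOW(R): in S->R false, R is followed by false with FIRST {false}; in E->D do int R, the suffix after R is empty, so FOLLOW(R) ⊇ FOLLOW(E) = {bool, false}; in E->R E bool, R is followed by E bool with FIRST {bool, do, false, int}; in D->R int do false, R is followed by int do false with FIRST {int}. Thus FOLLOW(R) = {bool, do, false, int}.
FOLLOW(D): in E->D do int R, D is followed by do int R with FIRST {do}. Thus FOLLOW(D) = {do}.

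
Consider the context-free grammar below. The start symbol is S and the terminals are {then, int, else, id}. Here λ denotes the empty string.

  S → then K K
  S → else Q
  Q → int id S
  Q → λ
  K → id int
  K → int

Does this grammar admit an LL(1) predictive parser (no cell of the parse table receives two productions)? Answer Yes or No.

FIRST(S) = {else, then}
FIRST(Q) = {λ, int}
FIRST(K) = {id, int}
FOLLOW(S) = {$}
FOLLOW(Q) = {$}
FOLLOW(K) = {$, id, int}
Each cell of M receives at most one production.

Yes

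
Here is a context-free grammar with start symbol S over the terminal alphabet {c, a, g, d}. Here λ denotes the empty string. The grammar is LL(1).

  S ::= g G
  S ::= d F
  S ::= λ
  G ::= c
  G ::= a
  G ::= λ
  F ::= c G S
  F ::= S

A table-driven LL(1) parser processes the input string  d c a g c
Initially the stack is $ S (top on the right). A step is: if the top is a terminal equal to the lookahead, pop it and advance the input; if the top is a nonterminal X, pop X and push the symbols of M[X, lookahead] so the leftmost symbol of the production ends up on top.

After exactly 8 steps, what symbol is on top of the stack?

G

step 1: stack=$ S  input=d c a g c $  — expand S ::= d F
step 2: stack=$ F d  input=d c a g c $  — match d
step 3: stack=$ F  input=c a g c $  — expand F ::= c G S
step 4: stack=$ S G c  input=c a g c $  — match c
step 5: stack=$ S G  input=a g c $  — expand G ::= a
step 6: stack=$ S a  input=a g c $  — match a
step 7: stack=$ S  input=g c $  — expand S ::= g G
step 8: stack=$ G g  input=g c $  — match g
Stack after step 8: $ G (top = G).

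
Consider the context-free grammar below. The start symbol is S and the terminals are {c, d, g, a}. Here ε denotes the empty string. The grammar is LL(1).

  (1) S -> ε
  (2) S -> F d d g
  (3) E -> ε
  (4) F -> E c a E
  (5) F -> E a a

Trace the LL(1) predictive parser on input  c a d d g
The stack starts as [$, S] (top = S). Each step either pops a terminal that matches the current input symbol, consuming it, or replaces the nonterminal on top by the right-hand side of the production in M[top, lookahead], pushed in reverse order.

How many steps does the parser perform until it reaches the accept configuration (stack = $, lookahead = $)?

9

     Stack            Input        Action
  1  $ S              c a d d g $  expand S -> F d d g
  2  $ g d d F        c a d d g $  expand F -> E c a E
  3  $ g d d E a c E  c a d d g $  expand E -> ε
  4  $ g d d E a c    c a d d g $  match c
  5  $ g d d E a      a d d g $    match a
  6  $ g d d E        d d g $      expand E -> ε
  7  $ g d d          d d g $      match d
  8  $ g d            d g $        match d
  9  $ g              g $          match g
Accept reached after 9 steps.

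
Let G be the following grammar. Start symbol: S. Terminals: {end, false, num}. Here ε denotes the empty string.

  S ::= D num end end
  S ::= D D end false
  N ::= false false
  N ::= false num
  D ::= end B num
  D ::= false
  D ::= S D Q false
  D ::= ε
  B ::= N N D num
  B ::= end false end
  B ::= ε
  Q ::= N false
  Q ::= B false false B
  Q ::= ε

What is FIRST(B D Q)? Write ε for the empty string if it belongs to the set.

{ε, end, false, num}

FIRST(N): from N::=false false we get {false}; from N::=false num we get {false}. So FIRST(N) = {false}.
FIRST(B): from B::=N N D num we get {false}; from B::=end false end we get {end}; from B::=ε we get {ε}. So FIRST(B) = {ε, end, false}.
FIRST(Q): from Q::=N false we get {false}; from Q::=B false false B we get {end, false}; from Q::=ε we get {ε}. So FIRST(Q) = {ε, end, false}.
FIRST(S): from S::=D num end end we get {end, false, num}; from S::=D D end false we get {end, false, num}. So FIRST(S) = {end, false, num}.
FIRST(D): from D::=end B num we get {end}; from D::=false we get {false}; from D::=S D Q false we get {end, false, num}; from D::=ε we get {ε}. So FIRST(D) = {ε, end, false, num}.
FIRST(B D Q): take FIRST of each symbol in turn, carrying on past any symbol whose FIRST contains ε; result {ε, end, false, num}.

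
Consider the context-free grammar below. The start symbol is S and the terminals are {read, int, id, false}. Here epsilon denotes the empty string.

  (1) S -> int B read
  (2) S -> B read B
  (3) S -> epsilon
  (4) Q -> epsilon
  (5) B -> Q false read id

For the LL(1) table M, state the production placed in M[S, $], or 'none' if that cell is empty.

FIRST(Q): from Q->epsilon we get {epsilon}. So FIRST(Q) = {epsilon}.
FIRST(B): from B->Q false read id we get {false}. So FIRST(B) = {false}.
FIRST(S): from S->int B read we get {int}; from S->B read B we get {false}; from S->epsilon we get {epsilon}. So FIRST(S) = {epsilon, false, int}.
FOLLOW(S) includes $ since S is the start symbol.
FOLLOW(S): S appears on no right-hand side. Thus FOLLOW(S) = {$}.
For S -> int B read: FIRST(int B read) = {int}, so it goes in M[S, t] for t ∈ {int}.
For S -> B read B: FIRST(B read B) = {false}, so it goes in M[S, t] for t ∈ {false}.
For S -> epsilon: FIRST(epsilon) = {epsilon}, so it goes in M[S, t] for t ∈ {}; since epsilon ∈ FIRST, also for every t ∈ FOLLOW(S) = {$}.

S -> epsilon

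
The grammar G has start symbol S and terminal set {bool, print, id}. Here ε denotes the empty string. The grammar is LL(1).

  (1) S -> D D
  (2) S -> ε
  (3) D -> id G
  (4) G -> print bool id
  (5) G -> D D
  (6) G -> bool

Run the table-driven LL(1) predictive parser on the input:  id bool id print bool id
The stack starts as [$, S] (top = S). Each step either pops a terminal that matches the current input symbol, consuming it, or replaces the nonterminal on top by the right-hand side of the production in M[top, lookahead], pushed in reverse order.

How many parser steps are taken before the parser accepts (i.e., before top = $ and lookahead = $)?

step 1: stack=$ S  input=id bool id print bool id $  — expand S -> D D
step 2: stack=$ D D  input=id bool id print bool id $  — expand D -> id G
step 3: stack=$ D G id  input=id bool id print bool id $  — match id
step 4: stack=$ D G  input=bool id print bool id $  — expand G -> bool
step 5: stack=$ D bool  input=bool id print bool id $  — match bool
step 6: stack=$ D  input=id print bool id $  — expand D -> id G
step 7: stack=$ G id  input=id print bool id $  — match id
step 8: stack=$ G  input=print bool id $  — expand G -> print bool id
step 9: stack=$ id bool print  input=print bool id $  — match print
step 10: stack=$ id bool  input=bool id $  — match bool
step 11: stack=$ id  input=id $  — match id
Accept reached after 11 steps.

11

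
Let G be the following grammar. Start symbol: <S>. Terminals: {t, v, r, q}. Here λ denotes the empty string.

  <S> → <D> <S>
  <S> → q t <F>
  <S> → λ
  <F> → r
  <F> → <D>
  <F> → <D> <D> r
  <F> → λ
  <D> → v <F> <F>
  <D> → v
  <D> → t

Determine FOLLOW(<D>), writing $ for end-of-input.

FIRST(<D>): from <D>→v <F> <F> we get {v}; from <D>→v we get {v}; from <D>→t we get {t}. So FIRST(<D>) = {t, v}.
FIRST(<S>): from <S>→<D> <S> we get {t, v}; from <S>→q t <F> we get {q}; from <S>→λ we get {λ}. So FIRST(<S>) = {λ, q, t, v}.
FIRST(<F>): from <F>→r we get {r}; from <F>→<D> we get {t, v}; from <F>→<D> <D> r we get {t, v}; from <F>→λ we get {λ}. So FIRST(<F>) = {λ, r, t, v}.
FOLLOW(<S>) includes $ since <S> is the start symbol.
FOLLOW(<S>): in <S>→<D> <S>, the suffix after <S> is empty (adds nothing new). Thus FOLLOW(<S>) = {$}.
FOLLOW(<F>): in <S>→q t <F>, the suffix after <F> is empty, so FOLLOW(<F>) ⊇ FOLLOW(<S>) = {$}; in <D>→v <F> <F> (occurrence 1), <F> is followed by <F> with FIRST {λ, r, t, v}; in <D>→v <F> <F> (occurrence 1), the suffix after <F> is nullable, so FOLLOW(<F>) ⊇ FOLLOW(<D>) = {$, q, r, t, v}; in <D>→v <F> <F> (occurrence 2), the suffix after <F> is empty, so FOLLOW(<F>) ⊇ FOLLOW(<D>) = {$, q, r, t, v}. Thus FOLLOW(<F>) = {$, q, r, t, v}.
FOLLOW(<D>): in <S>→<D> <S>, <D> is followed by <S> with FIRST {λ, q, t, v}; in <S>→<D> <S>, the suffix after <D> is nullable, so FOLLOW(<D>) ⊇ FOLLOW(<S>) = {$}; in <F>→<D>, the suffix after <D> is empty, so FOLLOW(<D>) ⊇ FOLLOW(<F>) = {$, q, r, t, v}; in <F>→<D> <D> r (occurrence 1), <D> is followed by <D> r with FIRST {t, v}; in <F>→<D> <D> r (occurrence 2), <D> is followed by r with FIRST {r}. Thus FOLLOW(<D>) = {$, q, r, t, v}.

{$, q, r, t, v}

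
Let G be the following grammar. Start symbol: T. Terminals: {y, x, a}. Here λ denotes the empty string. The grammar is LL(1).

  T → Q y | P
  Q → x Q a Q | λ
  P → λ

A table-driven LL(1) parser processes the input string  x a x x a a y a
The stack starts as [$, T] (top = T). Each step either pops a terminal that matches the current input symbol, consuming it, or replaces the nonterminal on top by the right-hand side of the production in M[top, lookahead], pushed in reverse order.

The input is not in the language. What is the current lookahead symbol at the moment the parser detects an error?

a

step 1: stack=$ T  input=x a x x a a y a $  — expand T → Q y
step 2: stack=$ y Q  input=x a x x a a y a $  — expand Q → x Q a Q
step 3: stack=$ y Q a Q x  input=x a x x a a y a $  — match x
step 4: stack=$ y Q a Q  input=a x x a a y a $  — expand Q → λ
step 5: stack=$ y Q a  input=a x x a a y a $  — match a
step 6: stack=$ y Q  input=x x a a y a $  — expand Q → x Q a Q
step 7: stack=$ y Q a Q x  input=x x a a y a $  — match x
step 8: stack=$ y Q a Q  input=x a a y a $  — expand Q → x Q a Q
step 9: stack=$ y Q a Q a Q x  input=x a a y a $  — match x
step 10: stack=$ y Q a Q a Q  input=a a y a $  — expand Q → λ
step 11: stack=$ y Q a Q a  input=a a y a $  — match a
step 12: stack=$ y Q a Q  input=a y a $  — expand Q → λ
step 13: stack=$ y Q a  input=a y a $  — match a
step 14: stack=$ y Q  input=y a $  — expand Q → λ
step 15: stack=$ y  input=y a $  — match y
step 16: stack=$  input=a $  — error: stack empty but input remains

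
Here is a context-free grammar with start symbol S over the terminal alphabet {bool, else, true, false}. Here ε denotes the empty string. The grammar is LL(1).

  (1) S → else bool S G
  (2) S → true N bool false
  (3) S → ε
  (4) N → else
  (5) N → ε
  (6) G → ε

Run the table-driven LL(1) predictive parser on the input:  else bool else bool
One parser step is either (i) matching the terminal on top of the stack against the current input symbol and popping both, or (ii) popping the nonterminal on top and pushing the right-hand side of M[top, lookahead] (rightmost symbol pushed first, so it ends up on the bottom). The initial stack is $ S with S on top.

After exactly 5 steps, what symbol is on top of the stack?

bool

     Stack              Input                  Action
  1  $ S                else bool else bool $  expand S → else bool S G
  2  $ G S bool else    else bool else bool $  match else
  3  $ G S bool         bool else bool $       match bool
  4  $ G S              else bool $            expand S → else bool S G
  5  $ G G S bool else  else bool $            match else
Stack after step 5: $ G G S bool (top = bool).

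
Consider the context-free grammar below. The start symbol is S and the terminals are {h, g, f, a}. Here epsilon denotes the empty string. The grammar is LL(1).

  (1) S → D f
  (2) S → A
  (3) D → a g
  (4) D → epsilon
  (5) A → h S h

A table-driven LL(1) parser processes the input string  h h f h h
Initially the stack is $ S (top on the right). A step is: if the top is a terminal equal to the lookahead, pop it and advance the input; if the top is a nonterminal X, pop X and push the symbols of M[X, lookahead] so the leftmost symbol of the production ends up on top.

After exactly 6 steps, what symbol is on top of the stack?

S

step 1: stack=$ S  input=h h f h h $  — expand S → A
step 2: stack=$ A  input=h h f h h $  — expand A → h S h
step 3: stack=$ h S h  input=h h f h h $  — match h
step 4: stack=$ h S  input=h f h h $  — expand S → A
step 5: stack=$ h A  input=h f h h $  — expand A → h S h
step 6: stack=$ h h S h  input=h f h h $  — match h
Stack after step 6: $ h h S (top = S).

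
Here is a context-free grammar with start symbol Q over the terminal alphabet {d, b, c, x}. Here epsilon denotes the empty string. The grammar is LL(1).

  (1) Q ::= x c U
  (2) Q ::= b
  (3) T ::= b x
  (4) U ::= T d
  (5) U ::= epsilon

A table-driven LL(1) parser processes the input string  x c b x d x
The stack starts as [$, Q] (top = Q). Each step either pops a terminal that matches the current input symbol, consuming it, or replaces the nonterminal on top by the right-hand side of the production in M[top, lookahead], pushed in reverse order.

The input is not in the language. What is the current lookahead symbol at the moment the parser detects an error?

x

step 1: stack=$ Q  input=x c b x d x $  — expand Q ::= x c U
step 2: stack=$ U c x  input=x c b x d x $  — match x
step 3: stack=$ U c  input=c b x d x $  — match c
step 4: stack=$ U  input=b x d x $  — expand U ::= T d
step 5: stack=$ d T  input=b x d x $  — expand T ::= b x
step 6: stack=$ d x b  input=b x d x $  — match b
step 7: stack=$ d x  input=x d x $  — match x
step 8: stack=$ d  input=d x $  — match d
step 9: stack=$  input=x $  — error: stack empty but input remains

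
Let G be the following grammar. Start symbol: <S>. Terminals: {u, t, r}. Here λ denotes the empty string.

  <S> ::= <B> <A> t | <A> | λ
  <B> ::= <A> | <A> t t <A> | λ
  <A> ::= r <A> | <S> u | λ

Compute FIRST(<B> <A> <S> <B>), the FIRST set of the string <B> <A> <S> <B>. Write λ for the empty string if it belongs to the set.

FIRST(<S>) = {λ, r, t, u}  (via <B> <A> t, <A>)
FIRST(<A>) = {λ, r, t, u}  (via <S> u)
FIRST(<B>) = {λ, r, t, u}  (via <A>, <A> t t <A>)
FIRST(<B> <A> <S> <B>): take FIRST of each symbol in turn, carrying on past any symbol whose FIRST contains λ; result {λ, r, t, u}.

{λ, r, t, u}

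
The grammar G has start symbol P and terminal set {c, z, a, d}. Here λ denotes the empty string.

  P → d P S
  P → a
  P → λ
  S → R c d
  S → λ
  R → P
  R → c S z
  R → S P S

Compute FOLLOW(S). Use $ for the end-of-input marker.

{$, a, c, d, z}

FIRST(P): from P→d P S we get {d}; from P→a we get {a}; from P→λ we get {λ}. So FIRST(P) = {λ, a, d}.
FIRST(S): from S→R c d we get {a, c, d}; from S→λ we get {λ}. So FIRST(S) = {λ, a, c, d}.
FIRST(R): from R→P we get {λ, a, d}; from R→c S z we get {c}; from R→S P S we get {λ, a, c, d}. So FIRST(R) = {λ, a, c, d}.
FOLLOW(P) includes $ since P is the start symbol.
FOLLOW(R): in S→R c d, R is followed by c d with FIRST {c}. Thus FOLLOW(R) = {c}.
FOLLOW(P): in P→d P S, P is followed by S with FIRST {λ, a, c, d}; in P→d P S, the suffix after P is nullable (adds nothing new); in R→P, the suffix after P is empty, so FOLLOW(P) ⊇ FOLLOW(R) = {c}; in R→S P S, P is followed by S with FIRST {λ, a, c, d}; in R→S P S, the suffix after P is nullable, so FOLLOW(P) ⊇ FOLLOW(R) = {c}. Thus FOLLOW(P) = {$, a, c, d}.
FOLLOW(S): in P→d P S, the suffix after S is empty, so FOLLOW(S) ⊇ FOLLOW(P) = {$, a, c, d}; in R→c S z, S is followed by z with FIRST {z}; in R→S P S (occurrence 1), S is followed by P S with FIRST {λ, a, c, d}; in R→S P S (occurrence 1), the suffix after S is nullable, so FOLLOW(S) ⊇ FOLLOW(R) = {c}; in R→S P S (occurrence 2), the suffix after S is empty, so FOLLOW(S) ⊇ FOLLOW(R) = {c}. Thus FOLLOW(S) = {$, a, c, d, z}.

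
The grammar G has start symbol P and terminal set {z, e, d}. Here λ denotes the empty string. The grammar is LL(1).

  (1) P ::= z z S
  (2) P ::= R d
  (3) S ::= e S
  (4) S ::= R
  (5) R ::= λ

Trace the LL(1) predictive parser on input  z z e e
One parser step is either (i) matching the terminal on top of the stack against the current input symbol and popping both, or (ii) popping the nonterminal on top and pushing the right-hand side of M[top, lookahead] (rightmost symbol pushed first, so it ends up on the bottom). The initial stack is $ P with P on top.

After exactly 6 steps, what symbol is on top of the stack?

step 1: stack=$ P  input=z z e e $  — expand P ::= z z S
step 2: stack=$ S z z  input=z z e e $  — match z
step 3: stack=$ S z  input=z e e $  — match z
step 4: stack=$ S  input=e e $  — expand S ::= e S
step 5: stack=$ S e  input=e e $  — match e
step 6: stack=$ S  input=e $  — expand S ::= e S
Stack after step 6: $ S e (top = e).

e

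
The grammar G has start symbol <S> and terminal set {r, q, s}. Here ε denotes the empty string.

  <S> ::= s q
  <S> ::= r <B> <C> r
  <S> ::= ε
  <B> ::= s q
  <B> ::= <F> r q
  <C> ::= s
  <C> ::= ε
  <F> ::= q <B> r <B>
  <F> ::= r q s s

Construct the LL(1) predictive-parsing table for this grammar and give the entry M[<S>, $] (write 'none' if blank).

<S> ::= ε

FIRST(<S>) = {ε, r, s}
FIRST(<C>) = {ε, s}
FIRST(<F>) = {q, r}
FIRST(<B>) = {q, r, s}  (via <F> r q)
FOLLOW(<S>) includes $ since <S> is the start symbol.
FOLLOW(<S>): <S> appears on no right-hand side. Thus FOLLOW(<S>) = {$}.
For <S> ::= s q: FIRST(s q) = {s}, so it goes in M[<S>, t] for t ∈ {s}.
For <S> ::= r <B> <C> r: FIRST(r <B> <C> r) = {r}, so it goes in M[<S>, t] for t ∈ {r}.
For <S> ::= ε: FIRST(ε) = {ε}, so it goes in M[<S>, t] for t ∈ {}; since ε ∈ FIRST, also for every t ∈ FOLLOW(<S>) = {$}.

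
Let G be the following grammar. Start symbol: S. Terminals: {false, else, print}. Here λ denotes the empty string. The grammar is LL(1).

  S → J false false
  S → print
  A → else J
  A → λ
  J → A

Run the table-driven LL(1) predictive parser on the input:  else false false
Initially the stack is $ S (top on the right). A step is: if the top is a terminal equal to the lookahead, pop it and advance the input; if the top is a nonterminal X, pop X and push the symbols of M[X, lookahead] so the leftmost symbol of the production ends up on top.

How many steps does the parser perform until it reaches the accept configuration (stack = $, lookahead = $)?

8

step 1: stack=$ S  input=else false false $  — expand S → J false false
step 2: stack=$ false false J  input=else false false $  — expand J → A
step 3: stack=$ false false A  input=else false false $  — expand A → else J
step 4: stack=$ false false J else  input=else false false $  — match else
step 5: stack=$ false false J  input=false false $  — expand J → A
step 6: stack=$ false false A  input=false false $  — expand A → λ
step 7: stack=$ false false  input=false false $  — match false
step 8: stack=$ false  input=false $  — match false
Accept reached after 8 steps.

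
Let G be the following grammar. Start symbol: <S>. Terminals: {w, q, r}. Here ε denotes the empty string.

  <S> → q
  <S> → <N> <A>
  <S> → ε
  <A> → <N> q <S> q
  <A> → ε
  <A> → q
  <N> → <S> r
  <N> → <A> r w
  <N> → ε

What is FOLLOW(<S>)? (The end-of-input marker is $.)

{$, q, r}

FIRST(<S>) = {ε, q, r}  (via <N> <A>)
FIRST(<A>) = {ε, q, r}  (via <N> q <S> q)
FIRST(<N>) = {ε, q, r}  (via <S> r, <A> r w)
FOLLOW(<S>) includes $ since <S> is the start symbol.
FOLLOW(<S>): in <A>→<N> q <S> q, <S> is followed by q with FIRST {q}; in <N>→<S> r, <S> is followed by r with FIRST {r}. Thus FOLLOW(<S>) = {$, q, r}.
FOLLOW(<A>): in <S>→<N> <A>, the suffix after <A> is empty, so FOLLOW(<A>) ⊇ FOLLOW(<S>) = {$, q, r}; in <N>→<A> r w, <A> is followed by r w with FIRST {r}. Thus FOLLOW(<A>) = {$, q, r}.
FOLLOW(<N>): in <S>→<N> <A>, <N> is followed by <A> with FIRST {ε, q, r}; in <S>→<N> <A>, the suffix after <N> is nullable, so FOLLOW(<N>) ⊇ FOLLOW(<S>) = {$, q, r}; in <A>→<N> q <S> q, <N> is followed by q <S> q with FIRST {q}. Thus FOLLOW(<N>) = {$, q, r}.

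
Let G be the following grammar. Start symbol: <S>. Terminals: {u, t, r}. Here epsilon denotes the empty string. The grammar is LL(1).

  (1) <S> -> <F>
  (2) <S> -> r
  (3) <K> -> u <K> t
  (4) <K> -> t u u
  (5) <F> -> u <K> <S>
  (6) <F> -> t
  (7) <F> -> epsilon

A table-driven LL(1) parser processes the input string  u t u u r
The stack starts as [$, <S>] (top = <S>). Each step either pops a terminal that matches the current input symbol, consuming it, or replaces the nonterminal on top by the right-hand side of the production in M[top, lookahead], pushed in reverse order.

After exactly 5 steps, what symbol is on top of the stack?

u

     Stack        Input        Action
  1  $ <S>        u t u u r $  expand <S> -> <F>
  2  $ <F>        u t u u r $  expand <F> -> u <K> <S>
  3  $ <S> <K> u  u t u u r $  match u
  4  $ <S> <K>    t u u r $    expand <K> -> t u u
  5  $ <S> u u t  t u u r $    match t
Stack after step 5: $ <S> u u (top = u).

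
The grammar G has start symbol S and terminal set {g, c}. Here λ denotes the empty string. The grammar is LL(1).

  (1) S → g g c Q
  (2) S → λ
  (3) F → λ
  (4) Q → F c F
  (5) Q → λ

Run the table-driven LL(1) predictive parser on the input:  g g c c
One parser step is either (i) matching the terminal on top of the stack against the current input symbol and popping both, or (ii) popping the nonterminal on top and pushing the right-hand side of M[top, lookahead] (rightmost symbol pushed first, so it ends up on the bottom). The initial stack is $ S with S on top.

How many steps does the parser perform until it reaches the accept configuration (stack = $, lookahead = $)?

8

     Stack      Input      Action
  1  $ S        g g c c $  expand S → g g c Q
  2  $ Q c g g  g g c c $  match g
  3  $ Q c g    g c c $    match g
  4  $ Q c      c c $      match c
  5  $ Q        c $        expand Q → F c F
  6  $ F c F    c $        expand F → λ
  7  $ F c      c $        match c
  8  $ F        $          expand F → λ
Accept reached after 8 steps.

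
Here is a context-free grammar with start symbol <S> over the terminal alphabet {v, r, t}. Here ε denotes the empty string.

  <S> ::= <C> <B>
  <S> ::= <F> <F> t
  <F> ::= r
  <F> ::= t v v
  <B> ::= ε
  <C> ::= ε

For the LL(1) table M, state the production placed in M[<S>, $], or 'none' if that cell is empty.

FIRST(<F>): from <F>::=r we get {r}; from <F>::=t v v we get {t}. So FIRST(<F>) = {r, t}.
FIRST(<B>): from <B>::=ε we get {ε}. So FIRST(<B>) = {ε}.
FIRST(<C>): from <C>::=ε we get {ε}. So FIRST(<C>) = {ε}.
FIRST(<S>): from <S>::=<C> <B> we get {ε}; from <S>::=<F> <F> t we get {r, t}. So FIRST(<S>) = {ε, r, t}.
FOLLOW(<S>) includes $ since <S> is the start symbol.
FOLLOW(<S>): <S> appears on no right-hand side. Thus FOLLOW(<S>) = {$}.
For <S> ::= <C> <B>: FIRST(<C> <B>) = {ε}, so it goes in M[<S>, t] for t ∈ {}; since ε ∈ FIRST, also for every t ∈ FOLLOW(<S>) = {$}.
For <S> ::= <F> <F> t: FIRST(<F> <F> t) = {r, t}, so it goes in M[<S>, t] for t ∈ {r, t}.

<S> ::= <C> <B>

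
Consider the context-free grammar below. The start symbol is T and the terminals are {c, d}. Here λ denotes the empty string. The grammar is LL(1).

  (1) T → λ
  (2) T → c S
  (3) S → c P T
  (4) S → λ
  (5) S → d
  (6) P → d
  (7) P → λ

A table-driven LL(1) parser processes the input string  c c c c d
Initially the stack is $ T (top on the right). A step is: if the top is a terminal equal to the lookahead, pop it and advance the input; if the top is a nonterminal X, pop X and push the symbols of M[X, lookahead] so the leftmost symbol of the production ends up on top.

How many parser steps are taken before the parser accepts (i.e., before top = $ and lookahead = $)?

step 1: stack=$ T  input=c c c c d $  — expand T → c S
step 2: stack=$ S c  input=c c c c d $  — match c
step 3: stack=$ S  input=c c c d $  — expand S → c P T
step 4: stack=$ T P c  input=c c c d $  — match c
step 5: stack=$ T P  input=c c d $  — expand P → λ
step 6: stack=$ T  input=c c d $  — expand T → c S
step 7: stack=$ S c  input=c c d $  — match c
step 8: stack=$ S  input=c d $  — expand S → c P T
step 9: stack=$ T P c  input=c d $  — match c
step 10: stack=$ T P  input=d $  — expand P → d
step 11: stack=$ T d  input=d $  — match d
step 12: stack=$ T  input=$  — expand T → λ
Accept reached after 12 steps.

12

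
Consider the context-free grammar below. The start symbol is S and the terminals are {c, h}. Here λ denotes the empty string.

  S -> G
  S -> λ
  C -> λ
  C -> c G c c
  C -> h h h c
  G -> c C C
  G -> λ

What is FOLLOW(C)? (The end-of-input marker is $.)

FIRST(C) = {λ, c, h}
FIRST(G) = {λ, c}
FIRST(S) = {λ, c}  (via G)
FOLLOW(S) includes $ since S is the start symbol.
FOLLOW(S): S appears on no right-hand side. Thus FOLLOW(S) = {$}.
FOLLOW(G): in S->G, the suffix after G is empty, so FOLLOW(G) ⊇ FOLLOW(S) = {$}; in C->c G c c, G is followed by c c with FIRST {c}. Thus FOLLOW(G) = {$, c}.
FOLLOW(C): in G->c C C (occurrence 1), C is followed by C with FIRST {λ, c, h}; in G->c C C (occurrence 1), the suffix after C is nullable, so FOLLOW(C) ⊇ FOLLOW(G) = {$, c}; in G->c C C (occurrence 2), the suffix after C is empty, so FOLLOW(C) ⊇ FOLLOW(G) = {$, c}. Thus FOLLOW(C) = {$, c, h}.

{$, c, h}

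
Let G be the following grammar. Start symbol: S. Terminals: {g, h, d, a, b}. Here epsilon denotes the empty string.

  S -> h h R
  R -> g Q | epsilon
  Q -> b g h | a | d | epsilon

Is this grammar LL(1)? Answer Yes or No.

Yes

FIRST(S) = {h}
FIRST(R) = {epsilon, g}
FIRST(Q) = {epsilon, a, b, d}
FOLLOW(S) = {$}
FOLLOW(R) = {$}
FOLLOW(Q) = {$}
Each cell of M receives at most one production.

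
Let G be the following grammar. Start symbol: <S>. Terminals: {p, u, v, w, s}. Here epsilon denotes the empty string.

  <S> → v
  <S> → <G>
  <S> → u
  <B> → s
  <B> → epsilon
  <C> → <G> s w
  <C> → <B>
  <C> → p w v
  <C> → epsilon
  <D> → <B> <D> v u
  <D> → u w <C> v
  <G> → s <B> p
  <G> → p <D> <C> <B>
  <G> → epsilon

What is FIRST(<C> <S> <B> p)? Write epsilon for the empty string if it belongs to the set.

{p, s, u, v}

FIRST(<B>) = {epsilon, s}
FIRST(<G>) = {epsilon, p, s}
FIRST(<S>) = {epsilon, p, s, u, v}  (via <G>)
FIRST(<C>) = {epsilon, p, s}  (via <G> s w, <B>)
FIRST(<D>) = {s, u}  (via <B> <D> v u)
FIRST(<C> <S> <B> p): take FIRST of each symbol in turn, carrying on past any symbol whose FIRST contains epsilon; result {p, s, u, v}.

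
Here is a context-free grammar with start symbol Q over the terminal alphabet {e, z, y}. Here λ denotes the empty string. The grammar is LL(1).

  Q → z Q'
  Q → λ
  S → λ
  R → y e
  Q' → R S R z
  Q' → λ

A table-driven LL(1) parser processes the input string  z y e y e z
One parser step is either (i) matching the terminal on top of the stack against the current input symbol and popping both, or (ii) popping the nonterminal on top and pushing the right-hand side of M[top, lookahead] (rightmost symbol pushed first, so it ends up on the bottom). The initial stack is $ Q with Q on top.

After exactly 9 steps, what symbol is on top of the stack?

     Stack        Input          Action
  1  $ Q          z y e y e z $  expand Q → z Q'
  2  $ Q' z       z y e y e z $  match z
  3  $ Q'         y e y e z $    expand Q' → R S R z
  4  $ z R S R    y e y e z $    expand R → y e
  5  $ z R S e y  y e y e z $    match y
  6  $ z R S e    e y e z $      match e
  7  $ z R S      y e z $        expand S → λ
  8  $ z R        y e z $        expand R → y e
  9  $ z e y      y e z $        match y
Stack after step 9: $ z e (top = e).

e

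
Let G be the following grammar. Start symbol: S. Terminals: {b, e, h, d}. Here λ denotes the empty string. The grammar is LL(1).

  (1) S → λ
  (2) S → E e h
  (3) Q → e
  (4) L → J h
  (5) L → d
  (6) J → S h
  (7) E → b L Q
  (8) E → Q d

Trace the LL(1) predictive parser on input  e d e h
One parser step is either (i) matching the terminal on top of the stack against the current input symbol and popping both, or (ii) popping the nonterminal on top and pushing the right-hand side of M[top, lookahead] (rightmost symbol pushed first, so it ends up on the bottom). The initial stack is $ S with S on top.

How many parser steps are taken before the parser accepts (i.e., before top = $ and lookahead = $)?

step 1: stack=$ S  input=e d e h $  — expand S → E e h
step 2: stack=$ h e E  input=e d e h $  — expand E → Q d
step 3: stack=$ h e d Q  input=e d e h $  — expand Q → e
step 4: stack=$ h e d e  input=e d e h $  — match e
step 5: stack=$ h e d  input=d e h $  — match d
step 6: stack=$ h e  input=e h $  — match e
step 7: stack=$ h  input=h $  — match h
Accept reached after 7 steps.

7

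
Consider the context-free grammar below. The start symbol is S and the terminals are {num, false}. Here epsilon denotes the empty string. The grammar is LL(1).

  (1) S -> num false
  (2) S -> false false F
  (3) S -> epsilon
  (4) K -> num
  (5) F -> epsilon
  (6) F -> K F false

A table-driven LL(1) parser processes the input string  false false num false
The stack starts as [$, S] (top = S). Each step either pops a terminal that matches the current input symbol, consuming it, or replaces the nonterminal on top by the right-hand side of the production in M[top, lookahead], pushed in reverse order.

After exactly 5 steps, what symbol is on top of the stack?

num

     Stack            Input                    Action
  1  $ S              false false num false $  expand S -> false false F
  2  $ F false false  false false num false $  match false
  3  $ F false        false num false $        match false
  4  $ F              num false $              expand F -> K F false
  5  $ false F K      num false $              expand K -> num
Stack after step 5: $ false F num (top = num).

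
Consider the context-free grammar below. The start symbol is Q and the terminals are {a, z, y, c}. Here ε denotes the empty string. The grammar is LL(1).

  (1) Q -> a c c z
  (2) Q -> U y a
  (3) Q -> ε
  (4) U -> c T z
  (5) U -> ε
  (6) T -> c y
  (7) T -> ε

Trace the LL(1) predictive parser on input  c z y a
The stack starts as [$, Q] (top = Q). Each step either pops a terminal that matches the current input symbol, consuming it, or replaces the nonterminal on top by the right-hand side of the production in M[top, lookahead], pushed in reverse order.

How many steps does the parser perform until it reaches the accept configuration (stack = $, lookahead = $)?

7

     Stack        Input      Action
  1  $ Q          c z y a $  expand Q -> U y a
  2  $ a y U      c z y a $  expand U -> c T z
  3  $ a y z T c  c z y a $  match c
  4  $ a y z T    z y a $    expand T -> ε
  5  $ a y z      z y a $    match z
  6  $ a y        y a $      match y
  7  $ a          a $        match a
Accept reached after 7 steps.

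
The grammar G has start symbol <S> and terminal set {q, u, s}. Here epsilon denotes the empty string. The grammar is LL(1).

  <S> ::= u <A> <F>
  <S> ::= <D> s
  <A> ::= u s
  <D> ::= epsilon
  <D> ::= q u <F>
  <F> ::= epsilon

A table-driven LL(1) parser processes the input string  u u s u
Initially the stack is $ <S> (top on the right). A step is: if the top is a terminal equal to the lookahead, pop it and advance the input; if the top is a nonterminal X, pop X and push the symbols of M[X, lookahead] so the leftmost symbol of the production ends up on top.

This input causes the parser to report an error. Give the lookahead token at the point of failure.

step 1: stack=$ <S>  input=u u s u $  — expand <S> ::= u <A> <F>
step 2: stack=$ <F> <A> u  input=u u s u $  — match u
step 3: stack=$ <F> <A>  input=u s u $  — expand <A> ::= u s
step 4: stack=$ <F> s u  input=u s u $  — match u
step 5: stack=$ <F> s  input=s u $  — match s
step 6: stack=$ <F>  input=u $  — error: M[<F>, u] is empty

u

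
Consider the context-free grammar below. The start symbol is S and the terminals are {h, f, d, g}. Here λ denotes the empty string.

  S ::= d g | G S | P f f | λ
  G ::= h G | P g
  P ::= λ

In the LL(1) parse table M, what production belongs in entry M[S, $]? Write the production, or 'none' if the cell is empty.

FIRST(P) = {λ}
FIRST(G) = {g, h}  (via P g)
FIRST(S) = {λ, d, f, g, h}  (via G S, P f f)
FOLLOW(S) includes $ since S is the start symbol.
FOLLOW(S): in S::=G S, the suffix after S is empty (adds nothing new). Thus FOLLOW(S) = {$}.
For S ::= d g: FIRST(d g) = {d}, so it goes in M[S, t] for t ∈ {d}.
For S ::= G S: FIRST(G S) = {g, h}, so it goes in M[S, t] for t ∈ {g, h}.
For S ::= P f f: FIRST(P f f) = {f}, so it goes in M[S, t] for t ∈ {f}.
For S ::= λ: FIRST(λ) = {λ}, so it goes in M[S, t] for t ∈ {}; since λ ∈ FIRST, also for every t ∈ FOLLOW(S) = {$}.

S ::= λ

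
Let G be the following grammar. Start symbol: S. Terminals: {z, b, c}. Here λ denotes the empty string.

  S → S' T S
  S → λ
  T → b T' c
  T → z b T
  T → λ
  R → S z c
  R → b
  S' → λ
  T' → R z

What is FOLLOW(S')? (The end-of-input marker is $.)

{$, b, z}

FIRST(T): from T→b T' c we get {b}; from T→z b T we get {z}; from T→λ we get {λ}. So FIRST(T) = {λ, b, z}.
FIRST(S'): from S'→λ we get {λ}. So FIRST(S') = {λ}.
FIRST(S): from S→S' T S we get {λ, b, z}; from S→λ we get {λ}. So FIRST(S) = {λ, b, z}.
FIRST(R): from R→S z c we get {b, z}; from R→b we get {b}. So FIRST(R) = {b, z}.
FIRST(T'): from T'→R z we get {b, z}. So FIRST(T') = {b, z}.
FOLLOW(S) includes $ since S is the start symbol.
FOLLOW(S): in S→S' T S, the suffix after S is empty (adds nothing new); in R→S z c, S is followed by z c with FIRST {z}. Thus FOLLOW(S) = {$, z}.
FOLLOW(T): in S→S' T S, T is followed by S with FIRST {λ, b, z}; in S→S' T S, the suffix after T is nullable, so FOLLOW(T) ⊇ FOLLOW(S) = {$, z}; in T→z b T, the suffix after T is empty (adds nothing new). Thus FOLLOW(T) = {$, b, z}.
FOLLOW(R): in T'→R z, R is followed by z with FIRST {z}. Thus FOLLOW(R) = {z}.
FOLLOW(S'): in S→S' T S, S' is followed by T S with FIRST {λ, b, z}; in S→S' T S, the suffix after S' is nullable, so FOLLOW(S') ⊇ FOLLOW(S) = {$, z}. Thus FOLLOW(S') = {$, b, z}.
FOLLOW(T'): in T→b T' c, T' is followed by c with FIRST {c}. Thus FOLLOW(T') = {c}.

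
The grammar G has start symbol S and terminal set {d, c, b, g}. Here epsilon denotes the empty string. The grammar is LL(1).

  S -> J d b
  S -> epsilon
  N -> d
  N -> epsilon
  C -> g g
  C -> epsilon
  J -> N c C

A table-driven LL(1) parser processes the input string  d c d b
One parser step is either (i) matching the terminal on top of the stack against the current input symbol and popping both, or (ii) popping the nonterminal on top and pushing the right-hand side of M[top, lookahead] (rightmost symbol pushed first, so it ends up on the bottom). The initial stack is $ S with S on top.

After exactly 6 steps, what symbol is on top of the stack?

     Stack        Input      Action
  1  $ S          d c d b $  expand S -> J d b
  2  $ b d J      d c d b $  expand J -> N c C
  3  $ b d C c N  d c d b $  expand N -> d
  4  $ b d C c d  d c d b $  match d
  5  $ b d C c    c d b $    match c
  6  $ b d C      d b $      expand C -> epsilon
Stack after step 6: $ b d (top = d).

d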